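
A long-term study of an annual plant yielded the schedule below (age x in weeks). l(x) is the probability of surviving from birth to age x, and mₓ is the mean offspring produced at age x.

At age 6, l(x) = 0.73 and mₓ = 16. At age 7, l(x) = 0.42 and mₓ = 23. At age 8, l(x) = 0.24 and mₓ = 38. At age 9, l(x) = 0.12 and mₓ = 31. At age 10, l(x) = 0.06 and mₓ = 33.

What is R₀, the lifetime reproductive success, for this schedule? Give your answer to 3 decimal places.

36.160

R₀ = Σ l(x) mₓ:
  age 6: 0.73 × 16 = 11.6800
  age 7: 0.42 × 23 = 9.6600
  age 8: 0.24 × 38 = 9.1200
  age 9: 0.12 × 31 = 3.7200
  age 10: 0.06 × 33 = 1.9800
R₀ = 11.6800 + 9.6600 + 9.1200 + 3.7200 + 1.9800 = 36.1600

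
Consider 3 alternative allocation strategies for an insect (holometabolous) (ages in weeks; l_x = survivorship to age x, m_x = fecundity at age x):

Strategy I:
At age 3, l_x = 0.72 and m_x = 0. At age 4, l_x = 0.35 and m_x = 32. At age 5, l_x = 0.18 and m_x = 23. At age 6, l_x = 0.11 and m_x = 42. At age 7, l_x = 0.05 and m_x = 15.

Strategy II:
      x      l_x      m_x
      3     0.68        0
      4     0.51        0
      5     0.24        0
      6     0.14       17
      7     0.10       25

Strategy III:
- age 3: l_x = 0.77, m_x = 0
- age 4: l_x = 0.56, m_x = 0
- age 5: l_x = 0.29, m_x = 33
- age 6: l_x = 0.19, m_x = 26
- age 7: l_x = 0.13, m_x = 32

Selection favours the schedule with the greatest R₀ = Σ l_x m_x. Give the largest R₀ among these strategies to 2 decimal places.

20.71

Strategy I: R₀ = 0.72×0 + 0.35×32 + 0.18×23 + 0.11×42 + 0.05×15 = 20.7100
Strategy II: R₀ = 0.68×0 + 0.51×0 + 0.24×0 + 0.14×17 + 0.10×25 = 4.8800
Strategy III: R₀ = 0.77×0 + 0.56×0 + 0.29×33 + 0.19×26 + 0.13×32 = 18.6700
Highest R₀: strategy I with 20.7100.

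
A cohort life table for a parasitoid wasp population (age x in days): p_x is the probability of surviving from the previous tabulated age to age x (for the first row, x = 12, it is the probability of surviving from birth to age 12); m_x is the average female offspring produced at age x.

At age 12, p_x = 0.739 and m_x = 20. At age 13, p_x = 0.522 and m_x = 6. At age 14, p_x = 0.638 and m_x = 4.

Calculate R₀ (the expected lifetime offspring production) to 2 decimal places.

Survivorship from birth: l_x = p_12·p_13·…·p_x.
  l_12 = 0.73900
  l_13 = 0.38576
  l_14 = 0.24611
R₀ = Σ l_x m_x:
  age 12: 0.73900 × 20 = 14.7800
  age 13: 0.38576 × 6 = 2.3146
  age 14: 0.24611 × 4 = 0.9844
R₀ = 14.7800 + 2.3146 + 0.9844 = 18.0790

18.08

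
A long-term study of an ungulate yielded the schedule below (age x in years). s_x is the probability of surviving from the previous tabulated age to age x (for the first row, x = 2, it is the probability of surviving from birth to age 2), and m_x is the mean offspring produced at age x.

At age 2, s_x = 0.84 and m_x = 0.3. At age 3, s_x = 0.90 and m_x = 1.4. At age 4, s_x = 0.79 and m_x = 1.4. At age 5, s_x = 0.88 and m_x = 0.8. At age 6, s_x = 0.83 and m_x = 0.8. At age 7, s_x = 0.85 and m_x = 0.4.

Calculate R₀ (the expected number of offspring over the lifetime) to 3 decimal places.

3.064

Survivorship from birth: l_x = s_2·s_3·…·s_x.
  l_2 = 0.84000
  l_3 = 0.75600
  l_4 = 0.59724
  l_5 = 0.52557
  l_6 = 0.43622
  l_7 = 0.37079
R₀ = Σ l_x m_x:
  age 2: 0.84000 × 0.3 = 0.2520
  age 3: 0.75600 × 1.4 = 1.0584
  age 4: 0.59724 × 1.4 = 0.8361
  age 5: 0.52557 × 0.8 = 0.4205
  age 6: 0.43622 × 0.8 = 0.3490
  age 7: 0.37079 × 0.4 = 0.1483
R₀ = 0.2520 + 1.0584 + 0.8361 + 0.4205 + 0.3490 + 0.1483 = 3.0643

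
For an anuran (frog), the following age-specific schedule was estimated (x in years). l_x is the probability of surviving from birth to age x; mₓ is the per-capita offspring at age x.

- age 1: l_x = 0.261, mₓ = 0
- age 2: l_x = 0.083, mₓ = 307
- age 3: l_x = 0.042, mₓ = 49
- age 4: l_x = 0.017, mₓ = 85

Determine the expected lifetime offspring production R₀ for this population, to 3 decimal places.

28.984

R₀ = Σ l_x mₓ:
  age 1: 0.261 × 0 = 0.0000
  age 2: 0.083 × 307 = 25.4810
  age 3: 0.042 × 49 = 2.0580
  age 4: 0.017 × 85 = 1.4450
R₀ = 0.0000 + 25.4810 + 2.0580 + 1.4450 = 28.9840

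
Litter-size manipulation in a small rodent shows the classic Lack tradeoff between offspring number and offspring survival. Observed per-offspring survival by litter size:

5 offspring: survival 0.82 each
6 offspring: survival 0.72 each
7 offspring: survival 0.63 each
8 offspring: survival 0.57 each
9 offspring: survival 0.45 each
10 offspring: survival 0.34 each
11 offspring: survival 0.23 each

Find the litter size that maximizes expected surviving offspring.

Expected surviving offspring = c × s(c):
  c=5: 5 × 0.82 = 4.100
  c=6: 6 × 0.72 = 4.320
  c=7: 7 × 0.63 = 4.410
  c=8: 8 × 0.57 = 4.560
  c=9: 9 × 0.45 = 4.050
  c=10: 10 × 0.34 = 3.400
  c=11: 11 × 0.23 = 2.530
Maximum at c = 8 (4.560 surviving offspring).

8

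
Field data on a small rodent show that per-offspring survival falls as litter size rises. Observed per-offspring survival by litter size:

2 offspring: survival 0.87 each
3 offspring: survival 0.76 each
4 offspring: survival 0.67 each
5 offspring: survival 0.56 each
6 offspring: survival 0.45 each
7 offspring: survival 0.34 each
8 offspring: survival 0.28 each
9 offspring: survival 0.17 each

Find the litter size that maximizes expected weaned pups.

5

Expected weaned pups = c × s(c):
  c=2: 2 × 0.87 = 1.740
  c=3: 3 × 0.76 = 2.280
  c=4: 4 × 0.67 = 2.680
  c=5: 5 × 0.56 = 2.800
  c=6: 6 × 0.45 = 2.700
  c=7: 7 × 0.34 = 2.380
  c=8: 8 × 0.28 = 2.240
  c=9: 9 × 0.17 = 1.530
Maximum at c = 5 (2.800 weaned pups).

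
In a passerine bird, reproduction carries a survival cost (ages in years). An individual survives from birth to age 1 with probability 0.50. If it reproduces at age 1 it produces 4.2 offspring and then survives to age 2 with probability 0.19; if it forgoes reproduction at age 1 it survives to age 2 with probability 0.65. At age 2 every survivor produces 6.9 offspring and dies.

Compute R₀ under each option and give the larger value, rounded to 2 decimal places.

breed at age 1: R₀ = 0.50 × (4.2 + 0.19 × 6.9) = 0.50 × 5.5110 = 2.7555
delay to age 2: R₀ = 0.50 × (0.65 × 6.9) = 0.50 × 4.4850 = 2.2425
Higher: breed at age 1 (2.7555).

2.76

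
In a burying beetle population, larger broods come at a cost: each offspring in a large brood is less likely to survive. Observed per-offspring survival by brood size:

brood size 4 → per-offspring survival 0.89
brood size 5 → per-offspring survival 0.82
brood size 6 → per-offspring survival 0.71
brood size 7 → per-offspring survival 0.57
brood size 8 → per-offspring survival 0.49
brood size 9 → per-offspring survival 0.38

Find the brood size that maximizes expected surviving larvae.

6

Expected surviving larvae = c × s(c):
  c=4: 4 × 0.89 = 3.560
  c=5: 5 × 0.82 = 4.100
  c=6: 6 × 0.71 = 4.260
  c=7: 7 × 0.57 = 3.990
  c=8: 8 × 0.49 = 3.920
  c=9: 9 × 0.38 = 3.420
Maximum at c = 6 (4.260 surviving larvae).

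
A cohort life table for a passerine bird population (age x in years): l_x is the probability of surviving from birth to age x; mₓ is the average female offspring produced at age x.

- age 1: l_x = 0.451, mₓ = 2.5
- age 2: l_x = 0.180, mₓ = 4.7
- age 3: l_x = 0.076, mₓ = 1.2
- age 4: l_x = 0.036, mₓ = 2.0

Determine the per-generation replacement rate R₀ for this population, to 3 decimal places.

2.137

R₀ = Σ l_x mₓ:
  age 1: 0.451 × 2.5 = 1.1275
  age 2: 0.180 × 4.7 = 0.8460
  age 3: 0.076 × 1.2 = 0.0912
  age 4: 0.036 × 2.0 = 0.0720
R₀ = 1.1275 + 0.8460 + 0.0912 + 0.0720 = 2.1367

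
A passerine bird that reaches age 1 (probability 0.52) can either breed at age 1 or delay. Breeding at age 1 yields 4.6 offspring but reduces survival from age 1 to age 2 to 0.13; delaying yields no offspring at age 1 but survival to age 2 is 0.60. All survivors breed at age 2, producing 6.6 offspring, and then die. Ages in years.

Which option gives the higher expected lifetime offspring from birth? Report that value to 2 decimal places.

2.84

breed at age 1: R₀ = 0.52 × (4.6 + 0.13 × 6.6) = 0.52 × 5.4580 = 2.8382
delay to age 2: R₀ = 0.52 × (0.60 × 6.6) = 0.52 × 3.9600 = 2.0592
Higher: breed at age 1 (2.8382).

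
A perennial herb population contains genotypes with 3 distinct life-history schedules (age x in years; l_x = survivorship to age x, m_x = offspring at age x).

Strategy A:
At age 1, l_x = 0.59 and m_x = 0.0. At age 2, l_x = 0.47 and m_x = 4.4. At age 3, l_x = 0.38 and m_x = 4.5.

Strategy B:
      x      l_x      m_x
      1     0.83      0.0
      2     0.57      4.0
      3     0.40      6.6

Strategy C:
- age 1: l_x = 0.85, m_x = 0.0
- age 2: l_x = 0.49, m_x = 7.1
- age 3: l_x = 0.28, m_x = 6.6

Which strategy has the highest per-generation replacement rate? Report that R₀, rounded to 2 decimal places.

5.33

Strategy A: R₀ = 0.59×0.0 + 0.47×4.4 + 0.38×4.5 = 3.7780
Strategy B: R₀ = 0.83×0.0 + 0.57×4.0 + 0.40×6.6 = 4.9200
Strategy C: R₀ = 0.85×0.0 + 0.49×7.1 + 0.28×6.6 = 5.3270
Highest R₀: strategy C with 5.3270.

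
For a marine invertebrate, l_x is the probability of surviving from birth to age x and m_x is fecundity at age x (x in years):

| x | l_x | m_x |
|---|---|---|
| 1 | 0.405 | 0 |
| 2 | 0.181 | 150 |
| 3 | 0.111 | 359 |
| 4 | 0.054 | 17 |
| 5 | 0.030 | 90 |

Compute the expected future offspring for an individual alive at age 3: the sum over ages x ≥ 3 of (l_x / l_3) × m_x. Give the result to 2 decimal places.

391.59

l_3 = 0.111. Conditional survival from age 3 to x is l_x / l_3.
  x=3: (0.111/0.111) × 359 = 359.0000
  x=4: (0.054/0.111) × 17 = 8.2703
  x=5: (0.030/0.111) × 90 = 24.3243
Sum = 359.0000 + 8.2703 + 24.3243 = 391.5946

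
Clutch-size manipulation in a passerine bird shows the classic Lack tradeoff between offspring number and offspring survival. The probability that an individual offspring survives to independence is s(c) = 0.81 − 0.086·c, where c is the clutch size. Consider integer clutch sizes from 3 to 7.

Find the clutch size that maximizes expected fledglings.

Expected fledglings = c × s(c):
  c=3: 3 × 0.552 = 1.656
  c=4: 4 × 0.466 = 1.864
  c=5: 5 × 0.380 = 1.900
  c=6: 6 × 0.294 = 1.764
  c=7: 7 × 0.208 = 1.456
Maximum at c = 5 (1.900 fledglings).

5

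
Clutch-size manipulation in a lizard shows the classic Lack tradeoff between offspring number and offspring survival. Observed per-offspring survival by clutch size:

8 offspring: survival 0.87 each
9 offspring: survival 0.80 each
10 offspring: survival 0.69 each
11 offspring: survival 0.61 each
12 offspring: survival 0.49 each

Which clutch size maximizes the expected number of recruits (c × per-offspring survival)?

9

Expected recruits = c × s(c):
  c=8: 8 × 0.87 = 6.960
  c=9: 9 × 0.80 = 7.200
  c=10: 10 × 0.69 = 6.900
  c=11: 11 × 0.61 = 6.710
  c=12: 12 × 0.49 = 5.880
Maximum at c = 9 (7.200 recruits).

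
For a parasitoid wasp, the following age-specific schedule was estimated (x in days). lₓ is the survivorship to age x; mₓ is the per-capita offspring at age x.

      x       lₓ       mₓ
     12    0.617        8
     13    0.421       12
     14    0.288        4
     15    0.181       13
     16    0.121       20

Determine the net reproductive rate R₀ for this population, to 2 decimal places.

15.91

R₀ = Σ lₓ mₓ:
  age 12: 0.617 × 8 = 4.9360
  age 13: 0.421 × 12 = 5.0520
  age 14: 0.288 × 4 = 1.1520
  age 15: 0.181 × 13 = 2.3530
  age 16: 0.121 × 20 = 2.4200
R₀ = 4.9360 + 5.0520 + 1.1520 + 2.3530 + 2.4200 = 15.9130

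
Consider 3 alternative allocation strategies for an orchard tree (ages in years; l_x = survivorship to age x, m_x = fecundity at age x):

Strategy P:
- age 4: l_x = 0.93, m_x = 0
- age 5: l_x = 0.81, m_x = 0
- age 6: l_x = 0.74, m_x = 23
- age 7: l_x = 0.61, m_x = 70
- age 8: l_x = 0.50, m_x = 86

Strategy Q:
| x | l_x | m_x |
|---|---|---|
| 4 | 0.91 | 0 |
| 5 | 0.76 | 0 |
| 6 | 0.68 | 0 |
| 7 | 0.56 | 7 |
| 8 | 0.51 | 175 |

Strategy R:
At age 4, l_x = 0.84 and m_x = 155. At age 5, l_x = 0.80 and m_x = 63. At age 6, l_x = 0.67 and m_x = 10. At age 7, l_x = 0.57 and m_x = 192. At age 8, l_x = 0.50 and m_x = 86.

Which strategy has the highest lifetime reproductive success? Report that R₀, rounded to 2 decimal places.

339.74

Strategy P: R₀ = 0.93×0 + 0.81×0 + 0.74×23 + 0.61×70 + 0.50×86 = 102.7200
Strategy Q: R₀ = 0.91×0 + 0.76×0 + 0.68×0 + 0.56×7 + 0.51×175 = 93.1700
Strategy R: R₀ = 0.84×155 + 0.80×63 + 0.67×10 + 0.57×192 + 0.50×86 = 339.7400
Highest R₀: strategy R with 339.7400.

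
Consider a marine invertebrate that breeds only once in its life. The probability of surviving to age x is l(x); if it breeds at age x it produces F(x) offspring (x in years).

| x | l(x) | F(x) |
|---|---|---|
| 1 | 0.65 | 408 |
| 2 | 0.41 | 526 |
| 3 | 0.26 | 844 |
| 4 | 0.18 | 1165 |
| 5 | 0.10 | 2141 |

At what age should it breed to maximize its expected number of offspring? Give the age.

1

Expected offspring if breeding at age x = l(x) × F(x):
  age 1: 0.65 × 408 = 265.200
  age 2: 0.41 × 526 = 215.660
  age 3: 0.26 × 844 = 219.440
  age 4: 0.18 × 1165 = 209.700
  age 5: 0.10 × 2141 = 214.100
Maximum at age 1 (265.200).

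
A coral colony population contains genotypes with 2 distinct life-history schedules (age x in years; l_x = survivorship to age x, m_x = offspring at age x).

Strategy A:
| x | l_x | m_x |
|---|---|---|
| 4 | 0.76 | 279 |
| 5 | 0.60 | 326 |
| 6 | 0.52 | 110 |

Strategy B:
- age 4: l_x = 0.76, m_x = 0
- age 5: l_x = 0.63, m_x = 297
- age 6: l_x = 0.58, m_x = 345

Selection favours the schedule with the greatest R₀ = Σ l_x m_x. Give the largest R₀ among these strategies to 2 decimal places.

Strategy A: R₀ = 0.76×279 + 0.60×326 + 0.52×110 = 464.8400
Strategy B: R₀ = 0.76×0 + 0.63×297 + 0.58×345 = 387.2100
Highest R₀: strategy A with 464.8400.

464.84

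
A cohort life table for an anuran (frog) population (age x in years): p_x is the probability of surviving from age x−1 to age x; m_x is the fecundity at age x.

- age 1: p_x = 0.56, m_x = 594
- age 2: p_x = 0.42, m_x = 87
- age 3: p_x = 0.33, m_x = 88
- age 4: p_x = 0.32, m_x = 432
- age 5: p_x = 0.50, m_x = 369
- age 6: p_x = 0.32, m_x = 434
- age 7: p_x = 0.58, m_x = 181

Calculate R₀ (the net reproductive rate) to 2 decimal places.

377.39

Survivorship from birth: l_x = p_1·p_2·…·p_x.
  l_1 = 0.56000
  l_2 = 0.23520
  l_3 = 0.07762
  l_4 = 0.02484
  l_5 = 0.01242
  l_6 = 0.00397
  l_7 = 0.00230
R₀ = Σ l_x m_x:
  age 1: 0.56000 × 594 = 332.6400
  age 2: 0.23520 × 87 = 20.4624
  age 3: 0.07762 × 88 = 6.8306
  age 4: 0.02484 × 432 = 10.7309
  age 5: 0.01242 × 369 = 4.5830
  age 6: 0.00397 × 434 = 1.7230
  age 7: 0.00230 × 181 = 0.4163
R₀ = 332.6400 + 20.4624 + 6.8306 + 10.7309 + 4.5830 + 1.7230 + 0.4163 = 377.3861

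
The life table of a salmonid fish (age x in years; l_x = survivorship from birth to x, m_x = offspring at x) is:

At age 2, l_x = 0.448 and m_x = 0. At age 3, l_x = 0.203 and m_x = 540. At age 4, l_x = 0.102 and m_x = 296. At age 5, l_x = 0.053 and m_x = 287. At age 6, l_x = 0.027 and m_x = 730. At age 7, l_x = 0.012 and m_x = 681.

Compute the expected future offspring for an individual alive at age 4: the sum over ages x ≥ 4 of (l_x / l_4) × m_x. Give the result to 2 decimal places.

718.48

l_4 = 0.102. Conditional survival from age 4 to x is l_x / l_4.
  x=4: (0.102/0.102) × 296 = 296.0000
  x=5: (0.053/0.102) × 287 = 149.1275
  x=6: (0.027/0.102) × 730 = 193.2353
  x=7: (0.012/0.102) × 681 = 80.1176
Sum = 296.0000 + 149.1275 + 193.2353 + 80.1176 = 718.4804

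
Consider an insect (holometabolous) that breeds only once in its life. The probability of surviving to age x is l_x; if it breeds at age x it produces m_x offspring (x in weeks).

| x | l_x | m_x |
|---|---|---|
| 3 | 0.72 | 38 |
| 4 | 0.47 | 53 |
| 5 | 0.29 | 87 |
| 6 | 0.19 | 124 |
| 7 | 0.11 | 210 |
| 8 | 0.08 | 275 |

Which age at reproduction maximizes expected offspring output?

3

Expected offspring if breeding at age x = l_x × m_x:
  age 3: 0.72 × 38 = 27.360
  age 4: 0.47 × 53 = 24.910
  age 5: 0.29 × 87 = 25.230
  age 6: 0.19 × 124 = 23.560
  age 7: 0.11 × 210 = 23.100
  age 8: 0.08 × 275 = 22.000
Maximum at age 3 (27.360).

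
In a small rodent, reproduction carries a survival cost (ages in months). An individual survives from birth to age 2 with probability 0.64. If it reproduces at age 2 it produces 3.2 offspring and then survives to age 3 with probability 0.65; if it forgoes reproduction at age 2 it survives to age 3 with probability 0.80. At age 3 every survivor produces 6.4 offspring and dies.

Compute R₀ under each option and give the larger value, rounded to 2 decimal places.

4.71

breed at age 2: R₀ = 0.64 × (3.2 + 0.65 × 6.4) = 0.64 × 7.3600 = 4.7104
delay to age 3: R₀ = 0.64 × (0.80 × 6.4) = 0.64 × 5.1200 = 3.2768
Higher: breed at age 2 (4.7104).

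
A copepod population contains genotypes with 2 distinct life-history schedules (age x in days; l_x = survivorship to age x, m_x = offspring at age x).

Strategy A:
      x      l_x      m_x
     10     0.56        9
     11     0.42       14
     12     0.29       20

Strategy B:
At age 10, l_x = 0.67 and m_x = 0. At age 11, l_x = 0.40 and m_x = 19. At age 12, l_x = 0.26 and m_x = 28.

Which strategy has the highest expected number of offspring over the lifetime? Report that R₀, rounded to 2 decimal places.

Strategy A: R₀ = 0.56×9 + 0.42×14 + 0.29×20 = 16.7200
Strategy B: R₀ = 0.67×0 + 0.40×19 + 0.26×28 = 14.8800
Highest R₀: strategy A with 16.7200.

16.72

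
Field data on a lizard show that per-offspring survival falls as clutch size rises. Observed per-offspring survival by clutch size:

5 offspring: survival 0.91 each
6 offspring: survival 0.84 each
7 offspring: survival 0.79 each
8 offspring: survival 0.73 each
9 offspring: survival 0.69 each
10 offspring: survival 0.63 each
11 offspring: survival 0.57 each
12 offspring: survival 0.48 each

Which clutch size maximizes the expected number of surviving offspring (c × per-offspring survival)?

Expected surviving offspring = c × s(c):
  c=5: 5 × 0.91 = 4.550
  c=6: 6 × 0.84 = 5.040
  c=7: 7 × 0.79 = 5.530
  c=8: 8 × 0.73 = 5.840
  c=9: 9 × 0.69 = 6.210
  c=10: 10 × 0.63 = 6.300
  c=11: 11 × 0.57 = 6.270
  c=12: 12 × 0.48 = 5.760
Maximum at c = 10 (6.300 surviving offspring).

10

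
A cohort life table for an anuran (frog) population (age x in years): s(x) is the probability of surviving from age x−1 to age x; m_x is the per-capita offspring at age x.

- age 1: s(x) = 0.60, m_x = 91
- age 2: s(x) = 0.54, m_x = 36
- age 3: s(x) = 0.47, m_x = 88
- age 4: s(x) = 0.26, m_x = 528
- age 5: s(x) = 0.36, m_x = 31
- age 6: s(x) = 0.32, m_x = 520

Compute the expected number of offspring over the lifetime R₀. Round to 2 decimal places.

Survivorship from birth: l_x = s_1·s_2·…·s_x.
  l_1 = 0.60000
  l_2 = 0.32400
  l_3 = 0.15228
  l_4 = 0.03959
  l_5 = 0.01425
  l_6 = 0.00456
R₀ = Σ l_x m_x:
  age 1: 0.60000 × 91 = 54.6000
  age 2: 0.32400 × 36 = 11.6640
  age 3: 0.15228 × 88 = 13.4006
  age 4: 0.03959 × 528 = 20.9035
  age 5: 0.01425 × 31 = 0.4418
  age 6: 0.00456 × 520 = 2.3712
R₀ = 54.6000 + 11.6640 + 13.4006 + 20.9035 + 0.4418 + 2.3712 = 103.3811

103.38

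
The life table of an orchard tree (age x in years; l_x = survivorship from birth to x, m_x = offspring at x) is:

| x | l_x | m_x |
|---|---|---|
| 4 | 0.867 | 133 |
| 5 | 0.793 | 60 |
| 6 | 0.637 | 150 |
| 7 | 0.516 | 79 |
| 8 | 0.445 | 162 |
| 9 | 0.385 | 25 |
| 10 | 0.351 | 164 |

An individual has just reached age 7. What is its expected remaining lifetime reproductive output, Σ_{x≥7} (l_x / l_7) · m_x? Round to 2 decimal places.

l_7 = 0.516. Conditional survival from age 7 to x is l_x / l_7.
  x=7: (0.516/0.516) × 79 = 79.0000
  x=8: (0.445/0.516) × 162 = 139.7093
  x=9: (0.385/0.516) × 25 = 18.6531
  x=10: (0.351/0.516) × 164 = 111.5581
Sum = 79.0000 + 139.7093 + 18.6531 + 111.5581 = 348.9205

348.92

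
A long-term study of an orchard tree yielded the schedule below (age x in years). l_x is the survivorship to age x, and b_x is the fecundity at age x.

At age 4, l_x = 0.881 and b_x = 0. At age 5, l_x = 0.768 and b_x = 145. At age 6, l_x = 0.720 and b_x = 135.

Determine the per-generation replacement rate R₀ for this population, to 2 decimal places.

208.56

R₀ = Σ l_x b_x:
  age 4: 0.881 × 0 = 0.0000
  age 5: 0.768 × 145 = 111.3600
  age 6: 0.720 × 135 = 97.2000
R₀ = 0.0000 + 111.3600 + 97.2000 = 208.5600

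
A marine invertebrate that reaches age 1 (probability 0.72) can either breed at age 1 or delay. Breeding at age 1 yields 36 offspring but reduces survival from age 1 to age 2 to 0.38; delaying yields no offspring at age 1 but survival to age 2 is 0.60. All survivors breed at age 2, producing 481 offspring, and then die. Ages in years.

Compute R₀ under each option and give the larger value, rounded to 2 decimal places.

breed at age 1: R₀ = 0.72 × (36 + 0.38 × 481) = 0.72 × 218.7800 = 157.5216
delay to age 2: R₀ = 0.72 × (0.60 × 481) = 0.72 × 288.6000 = 207.7920
Higher: delay to age 2 (207.7920).

207.79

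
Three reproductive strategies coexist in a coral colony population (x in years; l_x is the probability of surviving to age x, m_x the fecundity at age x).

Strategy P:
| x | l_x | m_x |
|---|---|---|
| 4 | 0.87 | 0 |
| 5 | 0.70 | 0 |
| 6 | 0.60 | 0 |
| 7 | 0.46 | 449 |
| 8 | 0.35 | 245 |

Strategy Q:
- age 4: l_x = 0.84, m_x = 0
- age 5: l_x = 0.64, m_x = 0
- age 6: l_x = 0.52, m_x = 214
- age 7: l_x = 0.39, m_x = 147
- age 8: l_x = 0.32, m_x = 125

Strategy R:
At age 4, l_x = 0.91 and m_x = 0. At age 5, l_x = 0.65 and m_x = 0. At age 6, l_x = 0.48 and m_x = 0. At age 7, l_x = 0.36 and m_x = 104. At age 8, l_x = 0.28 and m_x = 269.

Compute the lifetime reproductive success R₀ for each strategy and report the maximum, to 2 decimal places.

292.29

Strategy P: R₀ = 0.87×0 + 0.70×0 + 0.60×0 + 0.46×449 + 0.35×245 = 292.2900
Strategy Q: R₀ = 0.84×0 + 0.64×0 + 0.52×214 + 0.39×147 + 0.32×125 = 208.6100
Strategy R: R₀ = 0.91×0 + 0.65×0 + 0.48×0 + 0.36×104 + 0.28×269 = 112.7600
Highest R₀: strategy P with 292.2900.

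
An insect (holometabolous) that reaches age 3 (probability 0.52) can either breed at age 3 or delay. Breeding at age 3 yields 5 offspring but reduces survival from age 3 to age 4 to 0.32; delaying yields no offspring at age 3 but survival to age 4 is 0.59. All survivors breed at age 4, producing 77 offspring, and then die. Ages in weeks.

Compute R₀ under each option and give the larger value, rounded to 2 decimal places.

23.62

breed at age 3: R₀ = 0.52 × (5 + 0.32 × 77) = 0.52 × 29.6400 = 15.4128
delay to age 4: R₀ = 0.52 × (0.59 × 77) = 0.52 × 45.4300 = 23.6236
Higher: delay to age 4 (23.6236).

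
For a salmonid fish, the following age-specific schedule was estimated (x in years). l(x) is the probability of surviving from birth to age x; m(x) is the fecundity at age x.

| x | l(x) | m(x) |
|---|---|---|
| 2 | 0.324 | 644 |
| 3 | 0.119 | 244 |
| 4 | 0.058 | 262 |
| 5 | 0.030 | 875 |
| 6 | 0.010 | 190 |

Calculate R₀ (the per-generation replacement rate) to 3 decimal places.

R₀ = Σ l(x) m(x):
  age 2: 0.324 × 644 = 208.6560
  age 3: 0.119 × 244 = 29.0360
  age 4: 0.058 × 262 = 15.1960
  age 5: 0.030 × 875 = 26.2500
  age 6: 0.010 × 190 = 1.9000
R₀ = 208.6560 + 29.0360 + 15.1960 + 26.2500 + 1.9000 = 281.0380

281.038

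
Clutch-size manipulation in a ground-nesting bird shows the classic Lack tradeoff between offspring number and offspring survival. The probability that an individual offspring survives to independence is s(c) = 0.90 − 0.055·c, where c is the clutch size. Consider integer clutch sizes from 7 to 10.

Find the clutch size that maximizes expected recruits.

Expected recruits = c × s(c):
  c=7: 7 × 0.515 = 3.605
  c=8: 8 × 0.460 = 3.680
  c=9: 9 × 0.405 = 3.645
  c=10: 10 × 0.350 = 3.500
Maximum at c = 8 (3.680 recruits).

8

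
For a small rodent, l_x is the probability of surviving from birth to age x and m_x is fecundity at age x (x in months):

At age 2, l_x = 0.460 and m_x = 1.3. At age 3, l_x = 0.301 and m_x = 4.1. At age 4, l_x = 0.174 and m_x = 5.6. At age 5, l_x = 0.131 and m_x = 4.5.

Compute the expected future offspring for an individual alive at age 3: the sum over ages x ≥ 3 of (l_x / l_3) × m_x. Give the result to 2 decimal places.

l_3 = 0.301. Conditional survival from age 3 to x is l_x / l_3.
  x=3: (0.301/0.301) × 4.1 = 4.1000
  x=4: (0.174/0.301) × 5.6 = 3.2372
  x=5: (0.131/0.301) × 4.5 = 1.9585
Sum = 4.1000 + 3.2372 + 1.9585 = 9.2957

9.30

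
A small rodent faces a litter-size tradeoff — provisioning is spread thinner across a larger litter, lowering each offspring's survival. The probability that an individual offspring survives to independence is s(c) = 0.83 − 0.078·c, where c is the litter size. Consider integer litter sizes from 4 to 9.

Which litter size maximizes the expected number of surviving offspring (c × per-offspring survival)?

5

Expected surviving offspring = c × s(c):
  c=4: 4 × 0.518 = 2.072
  c=5: 5 × 0.440 = 2.200
  c=6: 6 × 0.362 = 2.172
  c=7: 7 × 0.284 = 1.988
  c=8: 8 × 0.206 = 1.648
  c=9: 9 × 0.128 = 1.152
Maximum at c = 5 (2.200 surviving offspring).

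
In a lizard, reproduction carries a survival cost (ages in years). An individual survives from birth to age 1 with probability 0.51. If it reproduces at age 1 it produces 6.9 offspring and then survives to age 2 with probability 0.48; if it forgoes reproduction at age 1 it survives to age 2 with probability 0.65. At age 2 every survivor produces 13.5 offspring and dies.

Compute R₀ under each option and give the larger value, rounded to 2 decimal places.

6.82

breed at age 1: R₀ = 0.51 × (6.9 + 0.48 × 13.5) = 0.51 × 13.3800 = 6.8238
delay to age 2: R₀ = 0.51 × (0.65 × 13.5) = 0.51 × 8.7750 = 4.4752
Higher: breed at age 1 (6.8238).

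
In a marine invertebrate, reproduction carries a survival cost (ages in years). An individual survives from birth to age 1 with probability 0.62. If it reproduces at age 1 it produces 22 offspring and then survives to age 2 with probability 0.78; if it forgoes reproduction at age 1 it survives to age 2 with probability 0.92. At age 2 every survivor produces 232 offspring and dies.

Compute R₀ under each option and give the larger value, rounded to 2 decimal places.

132.33

breed at age 1: R₀ = 0.62 × (22 + 0.78 × 232) = 0.62 × 202.9600 = 125.8352
delay to age 2: R₀ = 0.62 × (0.92 × 232) = 0.62 × 213.4400 = 132.3328
Higher: delay to age 2 (132.3328).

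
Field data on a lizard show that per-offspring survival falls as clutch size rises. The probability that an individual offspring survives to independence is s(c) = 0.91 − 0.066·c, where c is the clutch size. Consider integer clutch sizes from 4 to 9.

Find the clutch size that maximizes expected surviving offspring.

Expected surviving offspring = c × s(c):
  c=4: 4 × 0.646 = 2.584
  c=5: 5 × 0.580 = 2.900
  c=6: 6 × 0.514 = 3.084
  c=7: 7 × 0.448 = 3.136
  c=8: 8 × 0.382 = 3.056
  c=9: 9 × 0.316 = 2.844
Maximum at c = 7 (3.136 surviving offspring).

7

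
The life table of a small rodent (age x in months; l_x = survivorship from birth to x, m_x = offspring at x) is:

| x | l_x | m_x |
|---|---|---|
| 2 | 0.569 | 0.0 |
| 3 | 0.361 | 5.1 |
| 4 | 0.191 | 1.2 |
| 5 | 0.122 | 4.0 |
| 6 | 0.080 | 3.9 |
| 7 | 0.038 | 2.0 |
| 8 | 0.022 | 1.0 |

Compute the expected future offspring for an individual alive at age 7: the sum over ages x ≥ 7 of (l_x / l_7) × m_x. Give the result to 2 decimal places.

l_7 = 0.038. Conditional survival from age 7 to x is l_x / l_7.
  x=7: (0.038/0.038) × 2.0 = 2.0000
  x=8: (0.022/0.038) × 1.0 = 0.5789
Sum = 2.0000 + 0.5789 = 2.5789

2.58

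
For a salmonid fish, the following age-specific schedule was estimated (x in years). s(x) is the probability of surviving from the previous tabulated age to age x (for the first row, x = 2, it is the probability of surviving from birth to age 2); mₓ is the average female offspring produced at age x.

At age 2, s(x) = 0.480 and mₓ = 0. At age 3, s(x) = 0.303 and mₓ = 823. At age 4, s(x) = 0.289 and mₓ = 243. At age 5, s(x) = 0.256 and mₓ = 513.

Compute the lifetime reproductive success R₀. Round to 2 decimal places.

135.43

Survivorship from birth: l_x = s_2·s_3·…·s_x.
  l_2 = 0.48000
  l_3 = 0.14544
  l_4 = 0.04203
  l_5 = 0.01076
R₀ = Σ l_x mₓ:
  age 2: 0.48000 × 0 = 0.0000
  age 3: 0.14544 × 823 = 119.6971
  age 4: 0.04203 × 243 = 10.2133
  age 5: 0.01076 × 513 = 5.5199
R₀ = 0.0000 + 119.6971 + 10.2133 + 5.5199 = 135.4303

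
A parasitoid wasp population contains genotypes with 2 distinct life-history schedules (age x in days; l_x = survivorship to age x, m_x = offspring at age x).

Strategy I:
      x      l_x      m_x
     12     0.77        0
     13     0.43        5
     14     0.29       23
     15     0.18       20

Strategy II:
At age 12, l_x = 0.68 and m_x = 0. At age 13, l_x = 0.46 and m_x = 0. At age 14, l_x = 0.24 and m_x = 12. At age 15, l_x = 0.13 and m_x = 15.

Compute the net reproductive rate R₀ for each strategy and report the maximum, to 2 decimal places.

Strategy I: R₀ = 0.77×0 + 0.43×5 + 0.29×23 + 0.18×20 = 12.4200
Strategy II: R₀ = 0.68×0 + 0.46×0 + 0.24×12 + 0.13×15 = 4.8300
Highest R₀: strategy I with 12.4200.

12.42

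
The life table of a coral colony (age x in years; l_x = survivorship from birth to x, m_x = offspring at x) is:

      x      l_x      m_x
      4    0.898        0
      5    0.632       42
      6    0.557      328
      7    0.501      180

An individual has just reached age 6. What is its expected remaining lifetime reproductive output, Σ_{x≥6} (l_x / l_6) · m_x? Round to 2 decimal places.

l_6 = 0.557. Conditional survival from age 6 to x is l_x / l_6.
  x=6: (0.557/0.557) × 328 = 328.0000
  x=7: (0.501/0.557) × 180 = 161.9031
Sum = 328.0000 + 161.9031 = 489.9031

489.90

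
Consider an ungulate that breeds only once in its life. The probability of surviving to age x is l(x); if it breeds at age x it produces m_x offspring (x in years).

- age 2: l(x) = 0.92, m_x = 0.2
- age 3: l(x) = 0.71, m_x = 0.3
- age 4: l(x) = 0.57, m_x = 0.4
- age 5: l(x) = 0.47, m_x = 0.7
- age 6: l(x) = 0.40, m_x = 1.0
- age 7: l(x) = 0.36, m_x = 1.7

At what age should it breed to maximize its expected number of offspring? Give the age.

Expected offspring if breeding at age x = l(x) × m_x:
  age 2: 0.92 × 0.2 = 0.184
  age 3: 0.71 × 0.3 = 0.213
  age 4: 0.57 × 0.4 = 0.228
  age 5: 0.47 × 0.7 = 0.329
  age 6: 0.40 × 1.0 = 0.400
  age 7: 0.36 × 1.7 = 0.612
Maximum at age 7 (0.612).

7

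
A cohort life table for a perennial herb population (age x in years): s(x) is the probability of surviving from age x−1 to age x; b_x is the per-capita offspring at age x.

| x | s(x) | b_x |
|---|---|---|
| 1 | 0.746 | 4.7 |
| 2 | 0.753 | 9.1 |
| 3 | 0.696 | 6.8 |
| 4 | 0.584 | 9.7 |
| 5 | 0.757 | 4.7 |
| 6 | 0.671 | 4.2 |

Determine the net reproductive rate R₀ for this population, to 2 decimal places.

14.79

Survivorship from birth: l_x = s_1·s_2·…·s_x.
  l_1 = 0.74600
  l_2 = 0.56174
  l_3 = 0.39097
  l_4 = 0.22833
  l_5 = 0.17284
  l_6 = 0.11598
R₀ = Σ l_x b_x:
  age 1: 0.74600 × 4.7 = 3.5062
  age 2: 0.56174 × 9.1 = 5.1118
  age 3: 0.39097 × 6.8 = 2.6586
  age 4: 0.22833 × 9.7 = 2.2148
  age 5: 0.17284 × 4.7 = 0.8123
  age 6: 0.11598 × 4.2 = 0.4871
R₀ = 3.5062 + 5.1118 + 2.6586 + 2.2148 + 0.8123 + 0.4871 = 14.7909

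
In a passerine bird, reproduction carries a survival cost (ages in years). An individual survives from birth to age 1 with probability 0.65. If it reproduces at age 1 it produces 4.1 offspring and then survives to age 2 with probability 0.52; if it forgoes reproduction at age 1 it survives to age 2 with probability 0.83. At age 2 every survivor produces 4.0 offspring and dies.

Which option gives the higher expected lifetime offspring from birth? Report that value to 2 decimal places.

4.02

breed at age 1: R₀ = 0.65 × (4.1 + 0.52 × 4.0) = 0.65 × 6.1800 = 4.0170
delay to age 2: R₀ = 0.65 × (0.83 × 4.0) = 0.65 × 3.3200 = 2.1580
Higher: breed at age 1 (4.0170).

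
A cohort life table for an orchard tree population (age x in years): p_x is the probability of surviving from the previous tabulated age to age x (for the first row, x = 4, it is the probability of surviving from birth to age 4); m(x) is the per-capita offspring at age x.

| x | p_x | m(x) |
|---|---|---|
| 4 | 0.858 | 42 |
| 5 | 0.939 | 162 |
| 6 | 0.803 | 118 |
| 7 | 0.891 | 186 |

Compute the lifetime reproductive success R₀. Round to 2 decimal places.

350.11

Survivorship from birth: l_x = p_4·p_5·…·p_x.
  l_4 = 0.85800
  l_5 = 0.80566
  l_6 = 0.64695
  l_7 = 0.57643
R₀ = Σ l_x m(x):
  age 4: 0.85800 × 42 = 36.0360
  age 5: 0.80566 × 162 = 130.5169
  age 6: 0.64695 × 118 = 76.3401
  age 7: 0.57643 × 186 = 107.2160
R₀ = 36.0360 + 130.5169 + 76.3401 + 107.2160 = 350.1090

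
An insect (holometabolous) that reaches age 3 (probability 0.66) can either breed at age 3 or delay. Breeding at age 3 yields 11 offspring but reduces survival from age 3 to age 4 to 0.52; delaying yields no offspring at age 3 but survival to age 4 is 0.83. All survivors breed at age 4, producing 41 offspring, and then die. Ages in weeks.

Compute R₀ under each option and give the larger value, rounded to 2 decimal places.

breed at age 3: R₀ = 0.66 × (11 + 0.52 × 41) = 0.66 × 32.3200 = 21.3312
delay to age 4: R₀ = 0.66 × (0.83 × 41) = 0.66 × 34.0300 = 22.4598
Higher: delay to age 4 (22.4598).

22.46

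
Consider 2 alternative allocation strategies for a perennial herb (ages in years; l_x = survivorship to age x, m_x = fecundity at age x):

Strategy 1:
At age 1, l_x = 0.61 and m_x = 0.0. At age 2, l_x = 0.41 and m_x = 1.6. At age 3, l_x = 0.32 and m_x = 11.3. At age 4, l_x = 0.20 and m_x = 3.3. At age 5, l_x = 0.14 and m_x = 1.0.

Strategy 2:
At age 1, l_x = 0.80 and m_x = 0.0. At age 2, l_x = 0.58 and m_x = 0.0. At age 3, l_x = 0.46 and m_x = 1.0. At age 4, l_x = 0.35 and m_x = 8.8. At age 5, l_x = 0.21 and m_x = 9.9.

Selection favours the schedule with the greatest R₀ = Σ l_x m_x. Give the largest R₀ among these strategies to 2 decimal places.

5.62

Strategy 1: R₀ = 0.61×0.0 + 0.41×1.6 + 0.32×11.3 + 0.20×3.3 + 0.14×1.0 = 5.0720
Strategy 2: R₀ = 0.80×0.0 + 0.58×0.0 + 0.46×1.0 + 0.35×8.8 + 0.21×9.9 = 5.6190
Highest R₀: strategy 2 with 5.6190.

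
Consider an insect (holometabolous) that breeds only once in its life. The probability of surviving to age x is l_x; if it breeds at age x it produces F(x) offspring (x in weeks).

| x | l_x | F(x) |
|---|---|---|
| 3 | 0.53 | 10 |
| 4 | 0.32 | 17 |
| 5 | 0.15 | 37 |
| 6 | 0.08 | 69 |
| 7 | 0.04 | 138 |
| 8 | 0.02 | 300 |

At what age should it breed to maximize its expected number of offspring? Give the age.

8

Expected offspring if breeding at age x = l_x × F(x):
  age 3: 0.53 × 10 = 5.300
  age 4: 0.32 × 17 = 5.440
  age 5: 0.15 × 37 = 5.550
  age 6: 0.08 × 69 = 5.520
  age 7: 0.04 × 138 = 5.520
  age 8: 0.02 × 300 = 6.000
Maximum at age 8 (6.000).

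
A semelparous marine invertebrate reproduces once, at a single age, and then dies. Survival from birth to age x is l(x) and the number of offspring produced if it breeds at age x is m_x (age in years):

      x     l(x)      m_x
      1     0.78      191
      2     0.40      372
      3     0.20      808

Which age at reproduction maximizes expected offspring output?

3

Expected offspring if breeding at age x = l(x) × m_x:
  age 1: 0.78 × 191 = 148.980
  age 2: 0.40 × 372 = 148.800
  age 3: 0.20 × 808 = 161.600
Maximum at age 3 (161.600).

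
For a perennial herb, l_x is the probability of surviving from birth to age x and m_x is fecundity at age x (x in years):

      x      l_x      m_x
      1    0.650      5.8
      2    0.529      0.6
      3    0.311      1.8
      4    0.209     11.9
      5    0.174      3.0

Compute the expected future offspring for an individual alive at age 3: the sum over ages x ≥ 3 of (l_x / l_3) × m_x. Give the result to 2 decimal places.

11.48

l_3 = 0.311. Conditional survival from age 3 to x is l_x / l_3.
  x=3: (0.311/0.311) × 1.8 = 1.8000
  x=4: (0.209/0.311) × 11.9 = 7.9971
  x=5: (0.174/0.311) × 3.0 = 1.6785
Sum = 1.8000 + 7.9971 + 1.6785 = 11.4756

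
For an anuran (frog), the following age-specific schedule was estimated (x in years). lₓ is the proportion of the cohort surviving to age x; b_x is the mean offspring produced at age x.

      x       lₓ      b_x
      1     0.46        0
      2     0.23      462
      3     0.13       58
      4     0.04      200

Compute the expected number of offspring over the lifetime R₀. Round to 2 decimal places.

R₀ = Σ lₓ b_x:
  age 1: 0.46 × 0 = 0.0000
  age 2: 0.23 × 462 = 106.2600
  age 3: 0.13 × 58 = 7.5400
  age 4: 0.04 × 200 = 8.0000
R₀ = 0.0000 + 106.2600 + 7.5400 + 8.0000 = 121.8000

121.80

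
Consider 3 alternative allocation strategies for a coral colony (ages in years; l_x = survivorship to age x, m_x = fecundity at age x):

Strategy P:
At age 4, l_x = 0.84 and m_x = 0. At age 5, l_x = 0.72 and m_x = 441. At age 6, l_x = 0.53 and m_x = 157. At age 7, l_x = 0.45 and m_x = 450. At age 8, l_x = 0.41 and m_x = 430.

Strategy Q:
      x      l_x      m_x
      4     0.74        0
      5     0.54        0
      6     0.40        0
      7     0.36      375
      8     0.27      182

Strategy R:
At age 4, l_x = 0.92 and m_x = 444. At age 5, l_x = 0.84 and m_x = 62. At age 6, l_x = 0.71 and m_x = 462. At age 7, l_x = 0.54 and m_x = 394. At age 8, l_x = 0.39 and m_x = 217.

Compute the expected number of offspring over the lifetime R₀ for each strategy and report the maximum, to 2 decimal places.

1085.97

Strategy P: R₀ = 0.84×0 + 0.72×441 + 0.53×157 + 0.45×450 + 0.41×430 = 779.5300
Strategy Q: R₀ = 0.74×0 + 0.54×0 + 0.40×0 + 0.36×375 + 0.27×182 = 184.1400
Strategy R: R₀ = 0.92×444 + 0.84×62 + 0.71×462 + 0.54×394 + 0.39×217 = 1085.9700
Highest R₀: strategy R with 1085.9700.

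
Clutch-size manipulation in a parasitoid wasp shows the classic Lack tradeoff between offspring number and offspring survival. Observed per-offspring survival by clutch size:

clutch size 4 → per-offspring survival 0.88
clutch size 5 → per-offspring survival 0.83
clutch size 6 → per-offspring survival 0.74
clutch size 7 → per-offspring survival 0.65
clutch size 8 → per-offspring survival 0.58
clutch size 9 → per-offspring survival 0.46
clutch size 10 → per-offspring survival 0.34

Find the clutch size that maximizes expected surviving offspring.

8

Expected surviving offspring = c × s(c):
  c=4: 4 × 0.88 = 3.520
  c=5: 5 × 0.83 = 4.150
  c=6: 6 × 0.74 = 4.440
  c=7: 7 × 0.65 = 4.550
  c=8: 8 × 0.58 = 4.640
  c=9: 9 × 0.46 = 4.140
  c=10: 10 × 0.34 = 3.400
Maximum at c = 8 (4.640 surviving offspring).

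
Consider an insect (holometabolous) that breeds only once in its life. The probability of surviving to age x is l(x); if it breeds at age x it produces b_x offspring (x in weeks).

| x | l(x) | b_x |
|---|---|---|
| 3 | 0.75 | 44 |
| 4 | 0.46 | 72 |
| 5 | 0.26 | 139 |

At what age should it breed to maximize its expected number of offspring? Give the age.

Expected offspring if breeding at age x = l(x) × b_x:
  age 3: 0.75 × 44 = 33.000
  age 4: 0.46 × 72 = 33.120
  age 5: 0.26 × 139 = 36.140
Maximum at age 5 (36.140).

5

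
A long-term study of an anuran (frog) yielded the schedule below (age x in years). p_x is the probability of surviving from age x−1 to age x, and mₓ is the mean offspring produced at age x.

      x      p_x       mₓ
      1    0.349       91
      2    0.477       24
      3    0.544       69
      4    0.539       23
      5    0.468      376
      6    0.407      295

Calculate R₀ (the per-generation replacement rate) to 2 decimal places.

Survivorship from birth: l_x = p_1·p_2·…·p_x.
  l_1 = 0.34900
  l_2 = 0.16647
  l_3 = 0.09056
  l_4 = 0.04881
  l_5 = 0.02284
  l_6 = 0.00930
R₀ = Σ l_x mₓ:
  age 1: 0.34900 × 91 = 31.7590
  age 2: 0.16647 × 24 = 3.9953
  age 3: 0.09056 × 69 = 6.2486
  age 4: 0.04881 × 23 = 1.1226
  age 5: 0.02284 × 376 = 8.5878
  age 6: 0.00930 × 295 = 2.7435
R₀ = 31.7590 + 3.9953 + 6.2486 + 1.1226 + 8.5878 + 2.7435 = 54.4569

54.46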